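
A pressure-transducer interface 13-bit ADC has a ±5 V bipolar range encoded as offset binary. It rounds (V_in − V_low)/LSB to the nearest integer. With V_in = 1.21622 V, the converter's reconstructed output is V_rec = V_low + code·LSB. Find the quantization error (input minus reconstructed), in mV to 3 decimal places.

Step size: 10 V ÷ 2^13 = 1.221 mV.
(V_in − V_low)/LSB = (1.21622 − (−5))/0.0012207 = 5092.3274 → code 5092 (round).
Reconstructed: 1.2158203 V.
Difference: 0.000399687 V → 0.400 mV.

0.400 mV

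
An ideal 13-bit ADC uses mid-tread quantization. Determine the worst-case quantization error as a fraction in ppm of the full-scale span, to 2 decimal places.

61.04 ppm

Rounding → worst-case error = ½ LSB = V_FS/2^14, so 1e+06/16384 = 61.0352 ppm of full scale.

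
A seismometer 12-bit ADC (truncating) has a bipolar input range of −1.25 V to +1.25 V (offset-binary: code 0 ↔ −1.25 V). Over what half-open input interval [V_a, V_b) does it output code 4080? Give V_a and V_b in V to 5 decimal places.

[1.24023 V, 1.24084 V)

LSB = 2.5/2^12 = 0.610 mV.
V_a = V_low + 4080·LSB = 1.24023 V; V_b = V_low + 4081·LSB = 1.24084 V.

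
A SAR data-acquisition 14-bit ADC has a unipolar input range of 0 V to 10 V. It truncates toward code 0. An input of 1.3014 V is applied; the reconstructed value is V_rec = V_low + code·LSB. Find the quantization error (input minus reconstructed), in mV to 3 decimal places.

0.130 mV

Step size: 10 V ÷ 2^14 = 0.610 mV.
Scaled input = 2132.2138 LSBs, so code = 2132.
Code 2132 maps back to 0 + 2132×0.000610352 V = 1.3012695 V.
Difference: 0.000130469 V → 0.130 mV.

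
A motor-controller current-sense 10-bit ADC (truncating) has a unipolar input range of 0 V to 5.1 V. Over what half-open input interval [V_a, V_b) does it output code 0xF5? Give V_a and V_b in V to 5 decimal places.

LSB = 5.1/2^10 = 4.980 mV.
Code 0xF5 = 245 decimal.
V_a = V_low + 245·LSB = 1.22021 V; V_b = V_low + 246·LSB = 1.2252 V.

[1.22021 V, 1.22520 V)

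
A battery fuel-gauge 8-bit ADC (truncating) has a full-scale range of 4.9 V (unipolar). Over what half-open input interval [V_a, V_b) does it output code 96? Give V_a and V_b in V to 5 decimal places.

[1.83750 V, 1.85664 V)

LSB = 4.9/2^8 = 19.141 mV.
V_a = V_low + 96·LSB = 1.8375 V; V_b = V_low + 97·LSB = 1.85664 V.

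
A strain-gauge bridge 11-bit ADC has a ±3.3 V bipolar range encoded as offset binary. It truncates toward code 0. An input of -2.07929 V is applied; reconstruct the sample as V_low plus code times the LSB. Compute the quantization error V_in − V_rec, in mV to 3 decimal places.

Step size: 6.6 V ÷ 2^11 = 3.223 mV.
(-2.07929 − (−3.3))/0.00322266 = 378.7900; ⌊·⌋ gives code 378.
V_rec = (−3.3) + 378·0.00322266 = -2.0818359 V.
Difference: 0.00254594 V → 2.546 mV.

2.546 mV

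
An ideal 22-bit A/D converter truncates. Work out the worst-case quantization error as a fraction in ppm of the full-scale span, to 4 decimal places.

0.2384 ppm

Truncating → worst-case error = 1 LSB = V_FS/2^22, so 1e+06/4194304 = 0.238419 ppm of full scale.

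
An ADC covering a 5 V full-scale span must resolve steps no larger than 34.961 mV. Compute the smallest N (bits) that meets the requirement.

8 bits

Number of steps required ≥ 5 V / 34.961 mV = 143.02.
Need 2^N ≥ 143.02; 2^7 = 128, 2^8 = 256.
Minimum N = 8.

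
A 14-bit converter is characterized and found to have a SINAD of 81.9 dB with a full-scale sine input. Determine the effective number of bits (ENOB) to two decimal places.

ENOB = (SINAD − 1.76) / 6.02 = (81.9 − 1.76)/6.02 = 13.312.

13.31 bits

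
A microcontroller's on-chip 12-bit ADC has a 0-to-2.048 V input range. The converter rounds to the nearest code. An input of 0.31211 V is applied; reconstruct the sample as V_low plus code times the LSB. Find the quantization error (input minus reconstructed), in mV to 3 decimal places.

Step size: 2.048 V ÷ 2^12 = 0.500 mV.
(V_in − V_low)/LSB = (0.31211 − 0)/0.0005 = 624.2200 → code 624 (round).
Code 624 maps back to 0 + 624×0.0005 V = 0.312 V.
Error = 0.31211 − 0.312 = 0.00011 V = 0.110 mV.

0.110 mV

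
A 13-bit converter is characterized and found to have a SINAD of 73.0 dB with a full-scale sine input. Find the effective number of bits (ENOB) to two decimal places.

11.83 bits

ENOB = (SINAD − 1.76) / 6.02 = (73.0 − 1.76)/6.02 = 11.834.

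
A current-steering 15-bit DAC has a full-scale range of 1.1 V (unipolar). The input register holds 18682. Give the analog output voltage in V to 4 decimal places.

0.6271 V

LSB = 1.1 V / 2^15 = 33.57 µV.
V_out = 0 + 18682 × 3.35693e-05 V = 0.627142 V.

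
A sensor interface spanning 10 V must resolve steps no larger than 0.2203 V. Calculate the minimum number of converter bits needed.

6 bits

Number of steps required ≥ 10 V / 0.2203 V = 45.39.
Need 2^N ≥ 45.39; 2^5 = 32, 2^6 = 64.
Minimum N = 6.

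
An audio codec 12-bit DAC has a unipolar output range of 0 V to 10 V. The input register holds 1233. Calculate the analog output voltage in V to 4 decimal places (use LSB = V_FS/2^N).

3.0103 V

LSB = 10 V / 2^12 = 2.441 mV.
V_out = 0 + 1233 × 0.00244141 V = 3.01025 V.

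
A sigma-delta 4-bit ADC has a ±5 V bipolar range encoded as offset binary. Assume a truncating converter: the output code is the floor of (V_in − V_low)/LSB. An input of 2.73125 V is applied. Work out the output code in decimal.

code 12

LSB = 10 V / 16 = 0.6250 V.
Input sits at 12.370 steps above V_low.
Floor → code 12.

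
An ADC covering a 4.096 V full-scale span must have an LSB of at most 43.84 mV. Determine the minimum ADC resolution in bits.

7 bits

Number of steps required ≥ 4.096 V / 43.84 mV = 93.43.
Need 2^N ≥ 93.43; 2^6 = 64, 2^7 = 128.
Minimum N = 7.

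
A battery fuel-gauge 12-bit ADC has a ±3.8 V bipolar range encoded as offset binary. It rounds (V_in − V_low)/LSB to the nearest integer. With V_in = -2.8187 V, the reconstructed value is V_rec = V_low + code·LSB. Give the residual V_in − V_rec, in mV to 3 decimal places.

-0.243 mV

One LSB is 7.6 V / 4096 = 1.855 mV.
Scaled input = 528.8691 LSBs, so code = 529.
Reconstructed: -2.818457 V.
Difference: -0.000242969 V → -0.243 mV.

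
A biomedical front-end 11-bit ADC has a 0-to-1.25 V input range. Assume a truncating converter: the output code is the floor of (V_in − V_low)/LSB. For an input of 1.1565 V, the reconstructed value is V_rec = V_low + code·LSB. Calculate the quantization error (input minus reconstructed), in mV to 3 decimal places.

Step size: 1.25 V ÷ 2^11 = 0.610 mV.
Scaled input = 1894.8096 LSBs, so code = 1894.
Reconstructed: 1.1560059 V.
V_in − V_rec = 0.000494141 V = 0.494 mV.

0.494 mV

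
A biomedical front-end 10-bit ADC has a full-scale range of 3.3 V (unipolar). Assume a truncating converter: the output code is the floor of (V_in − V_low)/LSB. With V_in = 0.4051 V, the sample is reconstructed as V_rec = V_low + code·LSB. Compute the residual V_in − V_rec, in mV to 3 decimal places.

LSB = 3.3/2^10 = 3.223 mV.
(V_in − V_low)/LSB = (0.4051 − 0)/0.00322266 = 125.7038 → code 125 (floor).
Reconstructed: 0.40283203 V.
Difference: 0.00226797 V → 2.268 mV.

2.268 mV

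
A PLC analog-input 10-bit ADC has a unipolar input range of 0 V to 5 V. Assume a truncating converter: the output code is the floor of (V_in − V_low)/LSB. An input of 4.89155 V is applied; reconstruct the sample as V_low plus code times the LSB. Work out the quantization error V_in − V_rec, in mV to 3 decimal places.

3.855 mV

One LSB is 5 V / 1024 = 4.883 mV.
Scaled input = 1001.7894 LSBs, so code = 1001.
Reconstructed: 4.8876953 V.
Difference: 0.00385469 V → 3.855 mV.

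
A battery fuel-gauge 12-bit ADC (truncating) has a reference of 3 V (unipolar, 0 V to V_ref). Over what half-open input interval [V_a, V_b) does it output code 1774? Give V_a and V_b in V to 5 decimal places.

[1.29932 V, 1.30005 V)

LSB = 3/2^12 = 0.732 mV.
V_a = V_low + 1774·LSB = 1.29932 V; V_b = V_low + 1775·LSB = 1.30005 V.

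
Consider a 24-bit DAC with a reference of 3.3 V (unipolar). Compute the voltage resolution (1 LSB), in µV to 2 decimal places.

0.20 µV

Full-scale span = 3.3 V.
LSB = 3.3 / 2^24 = 3.3 / 16777216 = 1.96695e-07 V = 0.20 µV.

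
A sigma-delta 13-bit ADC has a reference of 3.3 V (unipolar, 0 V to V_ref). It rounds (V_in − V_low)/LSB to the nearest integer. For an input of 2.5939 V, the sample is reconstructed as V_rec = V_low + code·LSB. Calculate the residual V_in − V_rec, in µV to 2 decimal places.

Step size: 3.3 V ÷ 2^13 = 402.83 µV.
(V_in − V_low)/LSB = (2.5939 − 0)/0.000402832 = 6439.1602 → code 6439 (round).
Reconstructed: 2.5938354 V.
Error = 2.5939 − 2.5938354 = 6.45508e-05 V = 64.55 µV.

64.55 µV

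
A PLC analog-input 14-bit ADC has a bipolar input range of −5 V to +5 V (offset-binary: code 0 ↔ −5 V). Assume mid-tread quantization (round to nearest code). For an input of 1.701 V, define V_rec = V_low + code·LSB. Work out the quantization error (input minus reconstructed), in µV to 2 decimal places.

LSB = 10/2^14 = 0.610 mV.
Scaled input = 10978.9184 LSBs, so code = 10979.
Code 10979 maps back to (−5) + 10979×0.000610352 V = 1.7010498 V.
V_in − V_rec = -4.98047e-05 V = -49.80 µV.

-49.80 µV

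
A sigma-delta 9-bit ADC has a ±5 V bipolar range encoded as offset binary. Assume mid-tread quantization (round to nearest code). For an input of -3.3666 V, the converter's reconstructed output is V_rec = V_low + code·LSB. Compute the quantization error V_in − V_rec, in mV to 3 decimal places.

-7.225 mV

LSB = 10/2^9 = 19.531 mV.
(V_in − V_low)/LSB = (-3.3666 − (−5))/0.0195312 = 83.6301 → code 84 (round).
Reconstructed: -3.359375 V.
Difference: -0.007225 V → -7.225 mV.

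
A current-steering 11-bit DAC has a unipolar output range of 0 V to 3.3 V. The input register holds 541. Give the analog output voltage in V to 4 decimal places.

LSB = 3.3 V / 2^11 = 1.611 mV.
V_out = 0 + 541 × 0.00161133 V = 0.871729 V.

0.8717 V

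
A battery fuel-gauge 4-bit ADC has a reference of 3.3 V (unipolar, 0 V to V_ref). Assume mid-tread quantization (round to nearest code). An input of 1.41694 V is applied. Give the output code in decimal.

code 7

Full-scale span = 3.3 V; LSB = 3.3/2^4 = 206.250 mV.
(V_in − V_low)/LSB = (1.41694 − 0) / 0.20625 = 6.870.
round(6.870) = 7.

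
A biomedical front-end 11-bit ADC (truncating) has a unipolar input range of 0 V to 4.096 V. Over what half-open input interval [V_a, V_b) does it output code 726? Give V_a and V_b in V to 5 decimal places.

LSB = 4.096/2^11 = 2.000 mV.
V_a = V_low + 726·LSB = 1.452 V; V_b = V_low + 727·LSB = 1.454 V.

[1.45200 V, 1.45400 V)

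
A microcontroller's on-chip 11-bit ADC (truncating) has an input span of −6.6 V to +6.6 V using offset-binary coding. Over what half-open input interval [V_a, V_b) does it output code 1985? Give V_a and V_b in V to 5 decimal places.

[6.19395 V, 6.20039 V)

LSB = 13.2/2^11 = 6.445 mV.
V_a = V_low + 1985·LSB = 6.19395 V; V_b = V_low + 1986·LSB = 6.20039 V.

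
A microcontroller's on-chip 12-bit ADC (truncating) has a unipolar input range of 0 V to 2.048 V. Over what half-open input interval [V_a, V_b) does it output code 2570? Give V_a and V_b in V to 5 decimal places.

[1.28500 V, 1.28550 V)

LSB = 2.048/2^12 = 0.500 mV.
V_a = V_low + 2570·LSB = 1.285 V; V_b = V_low + 2571·LSB = 1.2855 V.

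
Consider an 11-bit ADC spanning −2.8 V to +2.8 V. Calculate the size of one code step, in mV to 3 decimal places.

2.734 mV

Full-scale span = 5.6 V.
LSB = 5.6 / 2^11 = 5.6 / 2048 = 0.00273437 V = 2.734 mV.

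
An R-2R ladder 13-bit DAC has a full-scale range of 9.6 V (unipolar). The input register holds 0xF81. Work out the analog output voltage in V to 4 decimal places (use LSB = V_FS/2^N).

4.6512 V

LSB = 9.6 V / 2^13 = 1.172 mV.
Code 0xF81 = 3969 decimal.
V_out = 0 + 3969 × 0.00117187 V = 4.65117 V.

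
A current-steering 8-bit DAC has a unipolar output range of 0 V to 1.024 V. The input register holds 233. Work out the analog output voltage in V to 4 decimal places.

LSB = 1.024 V / 2^8 = 4.000 mV.
V_out = 0 + 233 × 0.004 V = 0.932 V.

0.9320 V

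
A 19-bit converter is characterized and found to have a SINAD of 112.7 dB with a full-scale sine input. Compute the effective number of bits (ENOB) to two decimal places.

ENOB = (SINAD − 1.76) / 6.02 = (112.7 − 1.76)/6.02 = 18.429.

18.43 bits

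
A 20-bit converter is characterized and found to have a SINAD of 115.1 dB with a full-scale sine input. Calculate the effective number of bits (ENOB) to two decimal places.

18.83 bits

ENOB = (SINAD − 1.76) / 6.02 = (115.1 − 1.76)/6.02 = 18.827.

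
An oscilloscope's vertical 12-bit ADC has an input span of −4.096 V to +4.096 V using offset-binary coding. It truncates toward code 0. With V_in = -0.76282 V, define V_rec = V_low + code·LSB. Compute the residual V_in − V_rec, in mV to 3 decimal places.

1.180 mV

Step size: 8.192 V ÷ 2^12 = 2.000 mV.
Scaled input = 1666.5900 LSBs, so code = 1666.
Code 1666 maps back to (−4.096) + 1666×0.002 V = -0.764 V.
Error = -0.76282 − (−0.764) = 0.00118 V = 1.180 mV.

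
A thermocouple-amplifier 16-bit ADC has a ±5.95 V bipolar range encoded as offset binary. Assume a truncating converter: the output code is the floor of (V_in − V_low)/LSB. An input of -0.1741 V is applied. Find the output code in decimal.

LSB = 11.9 V / 65536 = 181.58 µV.
Input sits at 31809.192 steps above V_low.
⌊·⌋(31809.192) = 31809.

code 31809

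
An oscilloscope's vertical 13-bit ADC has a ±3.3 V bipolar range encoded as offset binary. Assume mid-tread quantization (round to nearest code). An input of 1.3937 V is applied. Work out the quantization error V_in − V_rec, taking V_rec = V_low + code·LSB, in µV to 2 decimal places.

-98.83 µV

One LSB is 6.6 V / 8192 = 0.806 mV.
Scaled input = 5825.8773 LSBs, so code = 5826.
Code 5826 maps back to (−3.3) + 5826×0.000805664 V = 1.3937988 V.
Difference: -9.88281e-05 V → -98.83 µV.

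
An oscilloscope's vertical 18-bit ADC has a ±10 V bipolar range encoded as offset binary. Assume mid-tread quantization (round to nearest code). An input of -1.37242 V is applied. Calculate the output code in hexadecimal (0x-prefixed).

code 0x1B9BB (decimal 113083)

Full-scale span = 20 V; LSB = 20/2^18 = 76.29 µV.
(-1.37242 − (−10)) / 7.62939e-05 = 113083.417 LSBs.
round(113083.417) = 113083.
In hexadecimal (0x-prefixed): 0x1B9BB.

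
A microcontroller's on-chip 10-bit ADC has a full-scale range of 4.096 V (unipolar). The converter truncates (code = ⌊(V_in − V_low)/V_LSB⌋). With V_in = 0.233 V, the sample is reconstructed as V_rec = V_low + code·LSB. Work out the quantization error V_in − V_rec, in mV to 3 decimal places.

1.000 mV

Step size: 4.096 V ÷ 2^10 = 4.000 mV.
(0.233 − 0)/0.004 = 58.2500; ⌊·⌋ gives code 58.
V_rec = 0 + 58·0.004 = 0.232 V.
Difference: 0.001 V → 1.000 mV.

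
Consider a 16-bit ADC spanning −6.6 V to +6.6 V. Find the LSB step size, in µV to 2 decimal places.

Full-scale span = 13.2 V.
LSB = 13.2 / 2^16 = 13.2 / 65536 = 0.000201416 V = 201.42 µV.

201.42 µV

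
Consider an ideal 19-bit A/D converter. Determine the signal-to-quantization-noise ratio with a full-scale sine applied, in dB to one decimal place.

116.1 dB

SNR ≈ 6.02·N + 1.76 dB = 6.02·19 + 1.76 = 116.14 dB.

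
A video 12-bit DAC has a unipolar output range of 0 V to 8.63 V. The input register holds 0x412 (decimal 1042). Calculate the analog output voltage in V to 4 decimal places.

2.1954 V

LSB = 8.63 V / 2^12 = 2.107 mV.
Code 0x412 = 1042 decimal.
V_out = 0 + 1042 × 0.00210693 V = 2.19542 V.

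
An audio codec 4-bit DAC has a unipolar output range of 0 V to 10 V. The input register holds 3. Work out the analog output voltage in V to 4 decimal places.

1.8750 V

LSB = 10 V / 2^4 = 0.6250 V.
V_out = 0 + 3 × 0.625 V = 1.875 V.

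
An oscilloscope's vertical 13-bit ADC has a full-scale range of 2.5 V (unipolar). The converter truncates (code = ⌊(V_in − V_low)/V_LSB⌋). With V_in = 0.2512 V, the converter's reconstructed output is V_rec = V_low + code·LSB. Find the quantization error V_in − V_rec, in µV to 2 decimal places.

40.33 µV

One LSB is 2.5 V / 8192 = 305.18 µV.
(0.2512 − 0)/0.000305176 = 823.1322; ⌊·⌋ gives code 823.
Code 823 maps back to 0 + 823×0.000305176 V = 0.25115967 V.
V_in − V_rec = 4.0332e-05 V = 40.33 µV.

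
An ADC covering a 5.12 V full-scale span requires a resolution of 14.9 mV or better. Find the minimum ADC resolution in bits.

9 bits

Number of steps required ≥ 5.12 V / 14.9 mV = 343.62.
Need 2^N ≥ 343.62; 2^8 = 256, 2^9 = 512.
Minimum N = 9.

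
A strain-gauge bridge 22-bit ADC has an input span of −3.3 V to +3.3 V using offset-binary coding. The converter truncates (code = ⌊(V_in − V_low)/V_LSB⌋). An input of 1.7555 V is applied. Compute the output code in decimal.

code 3212773

With 4194304 levels over 6.6 V, one step is 1.57 µV.
Input sits at 3212773.314 steps above V_low.
⌊·⌋(3212773.314) = 3212773.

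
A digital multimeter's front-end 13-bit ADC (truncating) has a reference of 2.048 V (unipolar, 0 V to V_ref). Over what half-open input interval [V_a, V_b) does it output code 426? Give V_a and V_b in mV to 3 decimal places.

LSB = 2.048/2^13 = 250.00 µV.
V_a = V_low + 426·LSB = 0.1065 V; V_b = V_low + 427·LSB = 0.10675 V.

[106.500 mV, 106.750 mV)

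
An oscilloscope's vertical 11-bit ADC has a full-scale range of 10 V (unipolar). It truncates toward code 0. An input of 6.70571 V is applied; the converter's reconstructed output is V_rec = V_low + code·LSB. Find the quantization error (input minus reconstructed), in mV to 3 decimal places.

1.608 mV

LSB = 10/2^11 = 4.883 mV.
(V_in − V_low)/LSB = (6.70571 − 0)/0.00488281 = 1373.3294 → code 1373 (floor).
Reconstructed: 6.7041016 V.
Error = 6.70571 − 6.7041016 = 0.00160844 V = 1.608 mV.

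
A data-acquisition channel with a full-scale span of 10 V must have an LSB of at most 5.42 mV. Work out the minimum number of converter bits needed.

11 bits

Number of steps required ≥ 10 V / 5.42 mV = 1845.02.
Need 2^N ≥ 1845.02; 2^10 = 1024, 2^11 = 2048.
Minimum N = 11.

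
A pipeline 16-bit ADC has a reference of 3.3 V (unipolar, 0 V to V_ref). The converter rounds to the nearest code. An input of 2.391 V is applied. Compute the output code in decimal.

With 65536 levels over 3.3 V, one step is 50.35 µV.
Input sits at 47483.811 steps above V_low.
Round → code 47484.

code 47484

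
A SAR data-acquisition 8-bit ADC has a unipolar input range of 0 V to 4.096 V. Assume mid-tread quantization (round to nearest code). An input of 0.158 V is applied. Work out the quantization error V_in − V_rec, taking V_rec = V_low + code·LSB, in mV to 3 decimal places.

-2.000 mV

Step size: 4.096 V ÷ 2^8 = 16.000 mV.
(0.158 − 0)/0.016 = 9.8750; round gives code 10.
Reconstructed: 0.16 V.
Difference: -0.002 V → -2.000 mV.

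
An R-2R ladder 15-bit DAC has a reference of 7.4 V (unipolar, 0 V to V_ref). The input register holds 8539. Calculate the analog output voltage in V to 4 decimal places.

1.9284 V

LSB = 7.4 V / 2^15 = 225.83 µV.
V_out = 0 + 8539 × 0.00022583 V = 1.92836 V.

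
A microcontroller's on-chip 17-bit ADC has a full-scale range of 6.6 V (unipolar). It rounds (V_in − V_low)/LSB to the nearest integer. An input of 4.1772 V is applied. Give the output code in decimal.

code 82957

With 131072 levels over 6.6 V, one step is 50.35 µV.
(V_in − V_low)/LSB = (4.1772 − 0) / 5.0354e-05 = 82956.660.
So the output code is 82957.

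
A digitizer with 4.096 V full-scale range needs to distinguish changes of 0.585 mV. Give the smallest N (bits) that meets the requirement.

Number of steps required ≥ 4.096 V / 0.585 mV = 7001.71.
Need 2^N ≥ 7001.71; 2^12 = 4096, 2^13 = 8192.
Minimum N = 13.

13 bits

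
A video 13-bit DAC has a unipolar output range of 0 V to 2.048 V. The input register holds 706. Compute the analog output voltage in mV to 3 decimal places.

LSB = 2.048 V / 2^13 = 250.00 µV.
V_out = 0 + 706 × 0.00025 V = 0.1765 V.
= 176.500 mV.

176.500 mV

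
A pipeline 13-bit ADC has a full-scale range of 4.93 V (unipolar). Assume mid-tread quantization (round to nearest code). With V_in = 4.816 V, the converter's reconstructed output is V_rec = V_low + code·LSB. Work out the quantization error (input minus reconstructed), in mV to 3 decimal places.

-0.259 mV

Step size: 4.93 V ÷ 2^13 = 0.602 mV.
(4.816 − 0)/0.000601807 = 8002.5704; round gives code 8003.
Reconstructed: 4.8162585 V.
V_in − V_rec = -0.000258545 V = -0.259 mV.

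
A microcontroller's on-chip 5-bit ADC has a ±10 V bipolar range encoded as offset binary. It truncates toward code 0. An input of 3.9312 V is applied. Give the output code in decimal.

code 22

Full-scale span = 20 V; LSB = 20/2^5 = 0.6250 V.
(3.9312 − (−10)) / 0.625 = 22.290 LSBs.
So the output code is 22.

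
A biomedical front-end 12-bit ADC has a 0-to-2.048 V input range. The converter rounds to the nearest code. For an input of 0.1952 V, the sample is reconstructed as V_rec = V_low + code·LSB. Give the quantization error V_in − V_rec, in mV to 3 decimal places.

One LSB is 2.048 V / 4096 = 0.500 mV.
Scaled input = 390.4000 LSBs, so code = 390.
V_rec = 0 + 390·0.0005 = 0.195 V.
V_in − V_rec = 0.0002 V = 0.200 mV.

0.200 mV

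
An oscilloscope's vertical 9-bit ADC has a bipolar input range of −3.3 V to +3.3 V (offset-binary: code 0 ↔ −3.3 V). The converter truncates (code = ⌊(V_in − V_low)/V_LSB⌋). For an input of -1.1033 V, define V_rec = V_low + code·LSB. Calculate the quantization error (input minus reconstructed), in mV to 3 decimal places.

5.294 mV

LSB = 6.6/2^9 = 12.891 mV.
Scaled input = 170.4107 LSBs, so code = 170.
V_rec = (−3.3) + 170·0.0128906 = -1.1085938 V.
Difference: 0.00529375 V → 5.294 mV.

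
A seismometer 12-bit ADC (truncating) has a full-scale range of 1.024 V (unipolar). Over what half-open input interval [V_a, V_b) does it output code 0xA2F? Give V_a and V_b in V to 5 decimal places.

LSB = 1.024/2^12 = 250.00 µV.
Code 0xA2F = 2607 decimal.
V_a = V_low + 2607·LSB = 0.65175 V; V_b = V_low + 2608·LSB = 0.652 V.

[0.65175 V, 0.65200 V)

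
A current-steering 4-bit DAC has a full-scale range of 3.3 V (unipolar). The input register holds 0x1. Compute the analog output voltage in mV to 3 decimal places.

LSB = 3.3 V / 2^4 = 206.250 mV.
Code 0x1 = 1 decimal.
V_out = 0 + 1 × 0.20625 V = 0.20625 V.
= 206.250 mV.

206.250 mV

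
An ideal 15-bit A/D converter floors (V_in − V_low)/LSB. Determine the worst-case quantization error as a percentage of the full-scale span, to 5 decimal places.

0.00305 %

Truncating → worst-case error = 1 LSB = V_FS/2^15, so 100/32768 = 0.00305176 % of full scale.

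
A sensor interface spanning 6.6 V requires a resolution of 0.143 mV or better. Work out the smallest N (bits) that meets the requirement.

16 bits

Number of steps required ≥ 6.6 V / 0.143 mV = 46153.85.
Need 2^N ≥ 46153.85; 2^15 = 32768, 2^16 = 65536.
Minimum N = 16.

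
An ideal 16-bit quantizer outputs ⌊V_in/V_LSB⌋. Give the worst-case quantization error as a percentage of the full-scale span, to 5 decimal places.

0.00153 %

Truncating → worst-case error = 1 LSB = V_FS/2^16, so 100/65536 = 0.00152588 % of full scale.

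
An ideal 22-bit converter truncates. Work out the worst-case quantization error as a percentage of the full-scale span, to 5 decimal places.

0.00002 %

Truncating → worst-case error = 1 LSB = V_FS/2^22, so 100/4194304 = 2.38419e-05 % of full scale.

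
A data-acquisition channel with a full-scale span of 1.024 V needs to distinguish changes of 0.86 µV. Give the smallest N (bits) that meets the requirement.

Number of steps required ≥ 1.024 V / 0.86 µV = 1190697.67.
Need 2^N ≥ 1190697.67; 2^20 = 1048576, 2^21 = 2097152.
Minimum N = 21.

21 bits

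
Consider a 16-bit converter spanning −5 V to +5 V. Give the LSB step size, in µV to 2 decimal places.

Full-scale span = 10 V.
LSB = 10 / 2^16 = 10 / 65536 = 0.000152588 V = 152.59 µV.

152.59 µV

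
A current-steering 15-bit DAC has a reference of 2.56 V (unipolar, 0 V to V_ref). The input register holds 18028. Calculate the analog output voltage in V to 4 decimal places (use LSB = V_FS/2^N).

LSB = 2.56 V / 2^15 = 78.12 µV.
V_out = 0 + 18028 × 7.8125e-05 V = 1.40844 V.

1.4084 V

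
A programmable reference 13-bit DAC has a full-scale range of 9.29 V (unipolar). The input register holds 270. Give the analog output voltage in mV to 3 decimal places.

306.189 mV

LSB = 9.29 V / 2^13 = 1.134 mV.
V_out = 0 + 270 × 0.00113403 V = 0.306189 V.
= 306.189 mV.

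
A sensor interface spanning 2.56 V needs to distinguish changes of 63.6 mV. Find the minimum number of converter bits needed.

6 bits

Number of steps required ≥ 2.56 V / 63.6 mV = 40.25.
Need 2^N ≥ 40.25; 2^5 = 32, 2^6 = 64.
Minimum N = 6.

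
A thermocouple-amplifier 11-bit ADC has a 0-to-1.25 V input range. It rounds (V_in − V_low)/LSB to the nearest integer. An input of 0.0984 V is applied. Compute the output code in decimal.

LSB = 1.25 V / 2048 = 0.610 mV.
(V_in − V_low)/LSB = (0.0984 − 0) / 0.000610352 = 161.219.
Round → code 161.

code 161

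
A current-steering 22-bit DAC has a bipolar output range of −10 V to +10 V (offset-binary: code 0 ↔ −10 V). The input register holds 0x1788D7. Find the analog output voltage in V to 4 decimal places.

-2.6455 V

LSB = 20 V / 2^22 = 4.77 µV.
Code 0x1788D7 = 1542359 decimal.
V_out = (−10) + 1542359 × 4.76837e-06 V = -2.64546 V.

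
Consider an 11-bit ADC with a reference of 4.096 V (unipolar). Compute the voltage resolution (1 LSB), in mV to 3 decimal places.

Full-scale span = 4.096 V.
LSB = 4.096 / 2^11 = 4.096 / 2048 = 0.002 V = 2.000 mV.

2.000 mV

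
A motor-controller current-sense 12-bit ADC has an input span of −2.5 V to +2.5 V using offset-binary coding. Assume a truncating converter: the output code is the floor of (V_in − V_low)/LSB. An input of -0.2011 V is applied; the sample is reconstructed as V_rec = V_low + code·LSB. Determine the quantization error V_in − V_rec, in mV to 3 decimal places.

0.316 mV

Step size: 5 V ÷ 2^12 = 1.221 mV.
(V_in − V_low)/LSB = (-0.2011 − (−2.5))/0.0012207 = 1883.2589 → code 1883 (floor).
Reconstructed: -0.20141602 V.
Difference: 0.000316016 V → 0.316 mV.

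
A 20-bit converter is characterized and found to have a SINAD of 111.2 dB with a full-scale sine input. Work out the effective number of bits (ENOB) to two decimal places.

18.18 bits

ENOB = (SINAD − 1.76) / 6.02 = (111.2 − 1.76)/6.02 = 18.179.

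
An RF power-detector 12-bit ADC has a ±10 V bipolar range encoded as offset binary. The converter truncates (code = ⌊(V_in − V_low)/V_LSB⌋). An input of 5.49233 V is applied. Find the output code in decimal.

code 3172

LSB = 20 V / 4096 = 4.883 mV.
(5.49233 − (−10)) / 0.00488281 = 3172.829 LSBs.
⌊·⌋(3172.829) = 3172.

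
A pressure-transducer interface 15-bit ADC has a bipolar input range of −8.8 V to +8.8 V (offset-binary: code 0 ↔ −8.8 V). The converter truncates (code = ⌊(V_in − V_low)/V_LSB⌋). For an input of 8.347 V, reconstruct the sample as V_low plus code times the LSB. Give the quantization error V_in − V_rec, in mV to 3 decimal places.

LSB = 17.6/2^15 = 0.537 mV.
Scaled input = 31924.5964 LSBs, so code = 31924.
Code 31924 maps back to (−8.8) + 31924×0.000537109 V = 8.3466797 V.
Difference: 0.000320313 V → 0.320 mV.

0.320 mV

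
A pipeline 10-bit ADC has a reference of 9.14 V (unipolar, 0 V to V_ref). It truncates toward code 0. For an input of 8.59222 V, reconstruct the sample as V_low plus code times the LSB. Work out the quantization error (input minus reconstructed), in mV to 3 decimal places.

5.618 mV

One LSB is 9.14 V / 1024 = 8.926 mV.
(V_in − V_low)/LSB = (8.59222 − 0)/0.00892578 = 962.6295 → code 962 (floor).
Reconstructed: 8.5866016 V.
V_in − V_rec = 0.00561844 V = 5.618 mV.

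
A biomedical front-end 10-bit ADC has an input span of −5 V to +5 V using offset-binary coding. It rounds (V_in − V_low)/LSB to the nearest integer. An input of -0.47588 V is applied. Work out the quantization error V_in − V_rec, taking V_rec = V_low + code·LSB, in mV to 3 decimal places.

Step size: 10 V ÷ 2^10 = 9.766 mV.
(-0.47588 − (−5))/0.00976562 = 463.2699; round gives code 463.
Reconstructed: -0.47851562 V.
Error = -0.47588 − (−0.47851562) = 0.00263562 V = 2.636 mV.

2.636 mV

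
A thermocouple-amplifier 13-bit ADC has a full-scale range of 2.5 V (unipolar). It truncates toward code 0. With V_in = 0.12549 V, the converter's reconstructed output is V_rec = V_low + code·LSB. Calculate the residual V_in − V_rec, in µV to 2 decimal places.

Step size: 2.5 V ÷ 2^13 = 305.18 µV.
(0.12549 − 0)/0.000305176 = 411.2056; ⌊·⌋ gives code 411.
Code 411 maps back to 0 + 411×0.000305176 V = 0.12542725 V.
Error = 0.12549 − 0.12542725 = 6.27539e-05 V = 62.75 µV.

62.75 µV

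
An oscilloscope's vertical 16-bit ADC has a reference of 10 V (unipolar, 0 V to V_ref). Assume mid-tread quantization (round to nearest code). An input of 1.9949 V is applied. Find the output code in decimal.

With 65536 levels over 10 V, one step is 152.59 µV.
(1.9949 − 0) / 0.000152588 = 13073.777 LSBs.
Round → code 13074.

code 13074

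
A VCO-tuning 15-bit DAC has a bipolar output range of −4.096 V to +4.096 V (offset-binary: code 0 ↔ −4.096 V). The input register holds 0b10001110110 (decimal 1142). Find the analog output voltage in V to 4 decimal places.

-3.8105 V

LSB = 8.192 V / 2^15 = 250.00 µV.
Code 0b10001110110 = 1142 decimal.
V_out = (−4.096) + 1142 × 0.00025 V = -3.8105 V.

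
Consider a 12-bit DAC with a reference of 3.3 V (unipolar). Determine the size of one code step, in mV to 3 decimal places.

Full-scale span = 3.3 V.
LSB = 3.3 / 2^12 = 3.3 / 4096 = 0.000805664 V = 0.806 mV.

0.806 mV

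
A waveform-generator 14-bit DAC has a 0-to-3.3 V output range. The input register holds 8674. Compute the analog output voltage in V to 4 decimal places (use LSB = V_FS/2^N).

LSB = 3.3 V / 2^14 = 201.42 µV.
V_out = 0 + 8674 × 0.000201416 V = 1.74708 V.

1.7471 V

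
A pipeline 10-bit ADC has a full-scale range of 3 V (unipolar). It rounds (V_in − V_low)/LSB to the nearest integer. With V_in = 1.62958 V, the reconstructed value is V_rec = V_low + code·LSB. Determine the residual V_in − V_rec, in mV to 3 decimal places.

0.674 mV

Step size: 3 V ÷ 2^10 = 2.930 mV.
(1.62958 − 0)/0.00292969 = 556.2300; round gives code 556.
Reconstructed: 1.6289062 V.
Error = 1.62958 − 1.6289062 = 0.00067375 V = 0.674 mV.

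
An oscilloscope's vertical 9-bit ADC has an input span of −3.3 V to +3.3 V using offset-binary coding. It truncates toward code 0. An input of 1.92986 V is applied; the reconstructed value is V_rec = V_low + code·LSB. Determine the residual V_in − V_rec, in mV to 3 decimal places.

9.157 mV

One LSB is 6.6 V / 512 = 12.891 mV.
(V_in − V_low)/LSB = (1.92986 − (−3.3))/0.0128906 = 405.7104 → code 405 (floor).
Code 405 maps back to (−3.3) + 405×0.0128906 V = 1.9207031 V.
Difference: 0.00915688 V → 9.157 mV.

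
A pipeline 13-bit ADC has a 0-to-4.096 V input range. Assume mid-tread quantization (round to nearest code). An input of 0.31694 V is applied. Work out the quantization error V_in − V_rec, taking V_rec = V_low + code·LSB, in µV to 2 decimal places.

One LSB is 4.096 V / 8192 = 0.500 mV.
(0.31694 − 0)/0.0005 = 633.8800; round gives code 634.
Code 634 maps back to 0 + 634×0.0005 V = 0.317 V.
Error = 0.31694 − 0.317 = -6e-05 V = -60.00 µV.

-60.00 µV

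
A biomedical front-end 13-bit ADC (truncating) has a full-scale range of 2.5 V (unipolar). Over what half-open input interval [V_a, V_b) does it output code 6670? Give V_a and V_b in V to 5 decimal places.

LSB = 2.5/2^13 = 305.18 µV.
V_a = V_low + 6670·LSB = 2.03552 V; V_b = V_low + 6671·LSB = 2.03583 V.

[2.03552 V, 2.03583 V)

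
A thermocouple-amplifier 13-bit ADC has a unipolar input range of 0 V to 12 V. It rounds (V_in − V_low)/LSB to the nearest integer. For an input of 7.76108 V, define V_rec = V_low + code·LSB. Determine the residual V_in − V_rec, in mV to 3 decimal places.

Step size: 12 V ÷ 2^13 = 1.465 mV.
(7.76108 − 0)/0.00146484 = 5298.2306; round gives code 5298.
Reconstructed: 7.7607422 V.
Error = 7.76108 − 7.7607422 = 0.000337813 V = 0.338 mV.

0.338 mV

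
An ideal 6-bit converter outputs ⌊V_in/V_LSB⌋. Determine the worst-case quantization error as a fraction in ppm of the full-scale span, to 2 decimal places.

15625.00 ppm

Truncating → worst-case error = 1 LSB = V_FS/2^6, so 1e+06/64 = 15625 ppm of full scale.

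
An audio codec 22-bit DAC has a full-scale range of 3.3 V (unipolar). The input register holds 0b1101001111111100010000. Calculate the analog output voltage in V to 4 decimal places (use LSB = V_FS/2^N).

2.7326 V

LSB = 3.3 V / 2^22 = 0.79 µV.
Code 0b1101001111111100010000 = 3473168 decimal.
V_out = 0 + 3473168 × 7.86781e-07 V = 2.73262 V.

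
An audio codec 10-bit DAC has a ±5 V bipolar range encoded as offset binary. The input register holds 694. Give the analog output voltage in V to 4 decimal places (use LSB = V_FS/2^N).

1.7773 V

LSB = 10 V / 2^10 = 9.766 mV.
V_out = (−5) + 694 × 0.00976562 V = 1.77734 V.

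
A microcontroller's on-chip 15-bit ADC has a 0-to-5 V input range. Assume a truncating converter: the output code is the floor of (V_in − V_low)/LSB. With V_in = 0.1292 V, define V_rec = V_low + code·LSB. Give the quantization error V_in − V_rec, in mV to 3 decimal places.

One LSB is 5 V / 32768 = 152.59 µV.
(V_in − V_low)/LSB = (0.1292 − 0)/0.000152588 = 846.7251 → code 846 (floor).
Code 846 maps back to 0 + 846×0.000152588 V = 0.12908936 V.
V_in − V_rec = 0.000110645 V = 0.111 mV.

0.111 mV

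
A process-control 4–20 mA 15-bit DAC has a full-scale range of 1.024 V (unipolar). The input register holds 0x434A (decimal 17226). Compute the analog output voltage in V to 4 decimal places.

LSB = 1.024 V / 2^15 = 31.25 µV.
Code 0x434A = 17226 decimal.
V_out = 0 + 17226 × 3.125e-05 V = 0.538312 V.

0.5383 V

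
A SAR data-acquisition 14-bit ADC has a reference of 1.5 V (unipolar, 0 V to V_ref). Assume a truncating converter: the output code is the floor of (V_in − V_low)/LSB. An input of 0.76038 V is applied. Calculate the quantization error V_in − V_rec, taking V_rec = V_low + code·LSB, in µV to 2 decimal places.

One LSB is 1.5 V / 16384 = 91.55 µV.
Scaled input = 8305.3773 LSBs, so code = 8305.
Reconstructed: 0.76034546 V.
V_in − V_rec = 3.4541e-05 V = 34.54 µV.

34.54 µV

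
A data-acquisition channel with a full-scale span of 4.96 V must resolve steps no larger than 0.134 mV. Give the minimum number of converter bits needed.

Number of steps required ≥ 4.96 V / 0.134 mV = 37014.93.
Need 2^N ≥ 37014.93; 2^15 = 32768, 2^16 = 65536.
Minimum N = 16.

16 bits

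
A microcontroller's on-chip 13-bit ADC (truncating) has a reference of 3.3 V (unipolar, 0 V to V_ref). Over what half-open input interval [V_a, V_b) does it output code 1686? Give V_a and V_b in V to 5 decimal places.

[0.67917 V, 0.67958 V)

LSB = 3.3/2^13 = 402.83 µV.
V_a = V_low + 1686·LSB = 0.679175 V; V_b = V_low + 1687·LSB = 0.679578 V.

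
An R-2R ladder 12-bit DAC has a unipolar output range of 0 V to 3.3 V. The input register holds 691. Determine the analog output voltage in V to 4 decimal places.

0.5567 V

LSB = 3.3 V / 2^12 = 0.806 mV.
V_out = 0 + 691 × 0.000805664 V = 0.556714 V.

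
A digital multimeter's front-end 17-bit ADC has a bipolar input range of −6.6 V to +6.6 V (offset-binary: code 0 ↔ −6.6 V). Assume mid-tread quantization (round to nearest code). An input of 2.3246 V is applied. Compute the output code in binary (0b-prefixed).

Full-scale span = 13.2 V; LSB = 13.2/2^17 = 100.71 µV.
Input sits at 88618.574 steps above V_low.
Round → code 88619.
In binary (0b-prefixed): 0b10101101000101011.

code 0b10101101000101011 (decimal 88619)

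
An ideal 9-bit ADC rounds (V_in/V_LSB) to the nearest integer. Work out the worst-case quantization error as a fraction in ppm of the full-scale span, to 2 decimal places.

Rounding → worst-case error = ½ LSB = V_FS/2^10, so 1e+06/1024 = 976.562 ppm of full scale.

976.56 ppm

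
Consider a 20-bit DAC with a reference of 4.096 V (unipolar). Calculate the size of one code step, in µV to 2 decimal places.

3.91 µV

Full-scale span = 4.096 V.
LSB = 4.096 / 2^20 = 4.096 / 1048576 = 3.90625e-06 V = 3.91 µV.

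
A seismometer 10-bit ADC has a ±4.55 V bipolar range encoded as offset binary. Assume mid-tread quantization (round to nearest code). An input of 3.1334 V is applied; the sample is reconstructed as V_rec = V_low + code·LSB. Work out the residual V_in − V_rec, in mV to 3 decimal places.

-3.612 mV

One LSB is 9.1 V / 1024 = 8.887 mV.
Scaled input = 864.5936 LSBs, so code = 865.
V_rec = (−4.55) + 865·0.00888672 = 3.1370117 V.
Difference: -0.00361172 V → -3.612 mV.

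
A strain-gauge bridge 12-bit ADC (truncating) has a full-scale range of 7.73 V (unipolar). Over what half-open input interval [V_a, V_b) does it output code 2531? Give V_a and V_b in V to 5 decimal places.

LSB = 7.73/2^12 = 1.887 mV.
V_a = V_low + 2531·LSB = 4.77652 V; V_b = V_low + 2532·LSB = 4.77841 V.

[4.77652 V, 4.77841 V)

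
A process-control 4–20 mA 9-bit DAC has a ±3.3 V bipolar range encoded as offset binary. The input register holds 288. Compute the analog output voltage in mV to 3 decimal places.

LSB = 6.6 V / 2^9 = 12.891 mV.
V_out = (−3.3) + 288 × 0.0128906 V = 0.4125 V.
= 412.500 mV.

412.500 mV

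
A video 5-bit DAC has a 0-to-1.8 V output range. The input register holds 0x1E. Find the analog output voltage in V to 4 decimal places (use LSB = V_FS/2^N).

1.6875 V

LSB = 1.8 V / 2^5 = 56.250 mV.
Code 0x1E = 30 decimal.
V_out = 0 + 30 × 0.05625 V = 1.6875 V.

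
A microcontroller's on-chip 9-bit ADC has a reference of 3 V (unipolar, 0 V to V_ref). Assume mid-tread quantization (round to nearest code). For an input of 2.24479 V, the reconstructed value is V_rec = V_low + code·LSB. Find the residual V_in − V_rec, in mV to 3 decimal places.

One LSB is 3 V / 512 = 5.859 mV.
Scaled input = 383.1108 LSBs, so code = 383.
Reconstructed: 2.2441406 V.
Error = 2.24479 − 2.2441406 = 0.000649375 V = 0.649 mV.

0.649 mV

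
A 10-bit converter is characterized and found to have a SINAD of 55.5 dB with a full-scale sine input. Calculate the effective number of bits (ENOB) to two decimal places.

8.93 bits

ENOB = (SINAD − 1.76) / 6.02 = (55.5 − 1.76)/6.02 = 8.927.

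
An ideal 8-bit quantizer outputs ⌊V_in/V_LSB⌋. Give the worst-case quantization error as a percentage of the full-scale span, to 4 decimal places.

0.3906 %

Truncating → worst-case error = 1 LSB = V_FS/2^8, so 100/256 = 0.390625 % of full scale.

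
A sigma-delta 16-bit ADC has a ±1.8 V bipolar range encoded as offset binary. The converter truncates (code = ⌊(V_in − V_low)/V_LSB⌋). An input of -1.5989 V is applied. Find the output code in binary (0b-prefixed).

code 0b111001001100 (decimal 3660)

With 65536 levels over 3.6 V, one step is 54.93 µV.
Input sits at 3660.914 steps above V_low.
So the output code is 3660.
In binary (0b-prefixed): 0b111001001100.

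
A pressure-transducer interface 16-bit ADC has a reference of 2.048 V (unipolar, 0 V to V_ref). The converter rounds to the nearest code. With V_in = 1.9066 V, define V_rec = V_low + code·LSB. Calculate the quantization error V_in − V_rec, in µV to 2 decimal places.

One LSB is 2.048 V / 65536 = 31.25 µV.
(1.9066 − 0)/3.125e-05 = 61011.2000; round gives code 61011.
Reconstructed: 1.9065938 V.
V_in − V_rec = 6.25e-06 V = 6.25 µV.

6.25 µV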